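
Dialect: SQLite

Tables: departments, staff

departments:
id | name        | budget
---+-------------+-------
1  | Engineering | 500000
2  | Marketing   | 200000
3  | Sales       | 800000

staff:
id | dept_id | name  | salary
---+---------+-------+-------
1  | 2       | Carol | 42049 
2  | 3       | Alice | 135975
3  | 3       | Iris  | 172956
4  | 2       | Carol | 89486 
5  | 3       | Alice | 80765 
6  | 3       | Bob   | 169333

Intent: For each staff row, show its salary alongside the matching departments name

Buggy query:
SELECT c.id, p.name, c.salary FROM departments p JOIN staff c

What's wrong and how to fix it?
Bug: Missing join condition: each staff row is matched to all departments rows instead of just its own

Fix: Specify the join condition linking the foreign key to the parent id

Corrected query:
SELECT c.id, p.name, c.salary FROM departments p JOIN staff c ON c.dept_id = p.id

Result:
id | name      | salary
---+-----------+-------
1  | Marketing | 42049 
2  | Sales     | 135975
3  | Sales     | 172956
4  | Marketing | 89486 
5  | Sales     | 80765 
6  | Sales     | 169333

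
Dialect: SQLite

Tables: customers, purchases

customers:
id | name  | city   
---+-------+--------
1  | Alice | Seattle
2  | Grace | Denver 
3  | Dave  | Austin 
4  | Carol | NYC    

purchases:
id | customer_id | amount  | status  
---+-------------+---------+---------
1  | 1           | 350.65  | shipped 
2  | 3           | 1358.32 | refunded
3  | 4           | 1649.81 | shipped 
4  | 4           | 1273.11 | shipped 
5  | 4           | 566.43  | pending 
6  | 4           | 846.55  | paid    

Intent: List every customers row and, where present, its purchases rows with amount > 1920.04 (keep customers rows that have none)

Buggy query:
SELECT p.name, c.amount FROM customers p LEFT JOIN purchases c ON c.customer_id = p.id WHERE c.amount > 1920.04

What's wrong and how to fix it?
Bug: A WHERE condition on the right-hand table after LEFT JOIN drops unmatched parents

Fix: Put 'c.amount > 1920.04' in the JOIN's ON clause instead of WHERE

Corrected query:
SELECT p.name, c.amount FROM customers p LEFT JOIN purchases c ON c.customer_id = p.id AND c.amount > 1920.04

Result:
name  | amount
------+-------
Alice | NULL  
Grace | NULL  
Dave  | NULL  
Carol | NULL  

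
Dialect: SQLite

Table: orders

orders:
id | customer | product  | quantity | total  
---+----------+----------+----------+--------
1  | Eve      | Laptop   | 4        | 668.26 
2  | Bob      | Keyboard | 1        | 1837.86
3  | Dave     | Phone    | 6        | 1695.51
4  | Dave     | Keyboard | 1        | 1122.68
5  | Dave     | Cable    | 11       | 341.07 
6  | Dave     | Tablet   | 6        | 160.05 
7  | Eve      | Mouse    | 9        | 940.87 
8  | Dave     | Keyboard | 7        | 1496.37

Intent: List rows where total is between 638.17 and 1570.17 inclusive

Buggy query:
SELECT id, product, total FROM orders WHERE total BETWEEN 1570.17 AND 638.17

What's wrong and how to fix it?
Bug: BETWEEN expects the lower bound first; with 1570.17 AND 638.17 the range is empty

Fix: Swap the bounds so the smaller value comes first

Corrected query:
SELECT id, product, total FROM orders WHERE total BETWEEN 638.17 AND 1570.17

Result:
id | product  | total  
---+----------+--------
1  | Laptop   | 668.26 
4  | Keyboard | 1122.68
7  | Mouse    | 940.87 
8  | Keyboard | 1496.37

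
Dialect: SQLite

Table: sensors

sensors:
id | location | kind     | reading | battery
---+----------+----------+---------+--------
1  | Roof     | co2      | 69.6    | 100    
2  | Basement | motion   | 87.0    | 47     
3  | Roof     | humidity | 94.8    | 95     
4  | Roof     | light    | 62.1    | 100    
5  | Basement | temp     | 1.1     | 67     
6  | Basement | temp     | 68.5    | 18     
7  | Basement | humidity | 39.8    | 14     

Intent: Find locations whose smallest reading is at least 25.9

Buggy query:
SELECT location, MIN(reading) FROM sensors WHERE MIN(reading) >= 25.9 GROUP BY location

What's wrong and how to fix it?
Bug: Aggregates like MIN are computed per group after WHERE runs

Fix: Replace WHERE with HAVING after the GROUP BY

Corrected query:
SELECT location, MIN(reading) FROM sensors GROUP BY location HAVING MIN(reading) >= 25.9

Result:
location | MIN(reading)
---------+-------------
Roof     | 62.1        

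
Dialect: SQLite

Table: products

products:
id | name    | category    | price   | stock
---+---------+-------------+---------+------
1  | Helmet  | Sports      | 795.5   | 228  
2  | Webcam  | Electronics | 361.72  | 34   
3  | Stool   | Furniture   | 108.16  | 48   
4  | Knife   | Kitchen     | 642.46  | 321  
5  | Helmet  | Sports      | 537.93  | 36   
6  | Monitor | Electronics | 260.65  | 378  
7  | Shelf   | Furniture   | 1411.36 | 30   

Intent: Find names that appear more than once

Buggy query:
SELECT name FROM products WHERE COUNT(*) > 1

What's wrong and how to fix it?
Bug: WHERE can't reference COUNT(*); aggregates are computed after WHERE

Fix: GROUP BY name, then filter groups with HAVING COUNT(*) > 1

Corrected query:
SELECT name FROM products GROUP BY name HAVING COUNT(*) > 1

Result:
name  
------
Helmet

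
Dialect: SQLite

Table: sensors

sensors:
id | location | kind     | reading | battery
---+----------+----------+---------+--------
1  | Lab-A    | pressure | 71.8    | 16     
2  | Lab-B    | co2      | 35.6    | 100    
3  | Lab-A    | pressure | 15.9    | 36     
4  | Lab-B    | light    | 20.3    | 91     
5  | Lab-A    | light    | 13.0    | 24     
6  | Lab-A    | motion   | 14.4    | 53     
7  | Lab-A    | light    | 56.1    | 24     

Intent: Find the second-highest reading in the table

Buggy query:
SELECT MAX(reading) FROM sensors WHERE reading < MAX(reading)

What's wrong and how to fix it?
Bug: MAX(reading) on the right of the comparison is an aggregate-in-WHERE error

Fix: Compute the overall MAX in a subquery, then take MAX of rows below it

Corrected query:
SELECT MAX(reading) FROM sensors WHERE reading < (SELECT MAX(reading) FROM sensors)

Result:
MAX(reading)
------------
56.1        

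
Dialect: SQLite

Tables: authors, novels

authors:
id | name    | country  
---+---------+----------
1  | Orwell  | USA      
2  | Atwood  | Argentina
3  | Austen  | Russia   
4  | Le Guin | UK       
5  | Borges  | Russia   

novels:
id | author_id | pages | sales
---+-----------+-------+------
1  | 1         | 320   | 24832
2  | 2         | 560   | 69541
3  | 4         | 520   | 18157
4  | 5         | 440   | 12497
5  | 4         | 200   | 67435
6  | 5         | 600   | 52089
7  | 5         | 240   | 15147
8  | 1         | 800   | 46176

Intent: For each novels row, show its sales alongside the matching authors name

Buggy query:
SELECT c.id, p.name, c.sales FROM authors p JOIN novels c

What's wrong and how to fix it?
Bug: JOIN with no ON clause produces a cartesian product; every novels row pairs with every authors row

Fix: Add ON c.author_id = p.id to the JOIN

Corrected query:
SELECT c.id, p.name, c.sales FROM authors p JOIN novels c ON c.author_id = p.id

Result:
id | name    | sales
---+---------+------
1  | Orwell  | 24832
2  | Atwood  | 69541
3  | Le Guin | 18157
4  | Borges  | 12497
5  | Le Guin | 67435
6  | Borges  | 52089
7  | Borges  | 15147
8  | Orwell  | 46176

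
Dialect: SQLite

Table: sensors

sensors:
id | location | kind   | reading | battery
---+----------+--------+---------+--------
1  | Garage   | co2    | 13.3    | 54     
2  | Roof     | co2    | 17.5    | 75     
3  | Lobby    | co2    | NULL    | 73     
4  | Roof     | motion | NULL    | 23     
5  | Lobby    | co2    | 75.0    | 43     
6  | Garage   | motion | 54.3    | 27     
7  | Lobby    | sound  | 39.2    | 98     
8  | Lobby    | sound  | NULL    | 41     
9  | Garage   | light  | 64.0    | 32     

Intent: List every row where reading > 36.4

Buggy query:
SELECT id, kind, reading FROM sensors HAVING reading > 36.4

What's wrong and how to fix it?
Bug: HAVING filters the output of aggregation, but this query has no GROUP BY and no aggregate functions, so SQLite rejects it (HAVING clause on a non-aggregate query); the condition here is per row

Fix: Use WHERE for row-level filtering

Corrected query:
SELECT id, kind, reading FROM sensors WHERE reading > 36.4

Result:
id | kind   | reading
---+--------+--------
5  | co2    | 75     
6  | motion | 54.3   
7  | sound  | 39.2   
9  | light  | 64     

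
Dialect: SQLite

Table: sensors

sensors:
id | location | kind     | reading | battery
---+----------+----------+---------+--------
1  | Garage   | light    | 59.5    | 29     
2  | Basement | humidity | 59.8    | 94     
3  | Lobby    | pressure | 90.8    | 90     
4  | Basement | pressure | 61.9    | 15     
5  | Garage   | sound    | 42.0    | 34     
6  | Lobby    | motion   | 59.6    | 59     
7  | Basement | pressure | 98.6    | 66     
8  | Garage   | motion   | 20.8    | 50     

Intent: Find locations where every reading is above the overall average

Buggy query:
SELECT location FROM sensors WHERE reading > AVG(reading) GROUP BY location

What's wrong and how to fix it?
Bug: WHERE evaluates per row before aggregation, so AVG() is unavailable

Fix: Use a subquery for AVG and a HAVING MIN(...) filter so the condition holds for every row in the group

Corrected query:
SELECT location FROM sensors GROUP BY location HAVING MIN(reading) > (SELECT AVG(reading) FROM sensors)

Result:
(no rows)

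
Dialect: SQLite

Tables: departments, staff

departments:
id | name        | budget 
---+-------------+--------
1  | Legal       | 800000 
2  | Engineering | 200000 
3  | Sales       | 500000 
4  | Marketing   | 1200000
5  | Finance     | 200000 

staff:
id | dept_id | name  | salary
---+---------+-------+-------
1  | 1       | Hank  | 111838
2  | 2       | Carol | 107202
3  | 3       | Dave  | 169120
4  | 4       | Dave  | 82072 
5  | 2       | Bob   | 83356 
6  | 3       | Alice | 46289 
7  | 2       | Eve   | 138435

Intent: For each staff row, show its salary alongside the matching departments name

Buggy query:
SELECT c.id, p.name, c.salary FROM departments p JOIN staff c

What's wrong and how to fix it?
Bug: JOIN with no ON clause produces a cartesian product; every staff row pairs with every departments row

Fix: Add ON c.dept_id = p.id to the JOIN

Corrected query:
SELECT c.id, p.name, c.salary FROM departments p JOIN staff c ON c.dept_id = p.id

Result:
id | name        | salary
---+-------------+-------
1  | Legal       | 111838
2  | Engineering | 107202
3  | Sales       | 169120
4  | Marketing   | 82072 
5  | Engineering | 83356 
6  | Sales       | 46289 
7  | Engineering | 138435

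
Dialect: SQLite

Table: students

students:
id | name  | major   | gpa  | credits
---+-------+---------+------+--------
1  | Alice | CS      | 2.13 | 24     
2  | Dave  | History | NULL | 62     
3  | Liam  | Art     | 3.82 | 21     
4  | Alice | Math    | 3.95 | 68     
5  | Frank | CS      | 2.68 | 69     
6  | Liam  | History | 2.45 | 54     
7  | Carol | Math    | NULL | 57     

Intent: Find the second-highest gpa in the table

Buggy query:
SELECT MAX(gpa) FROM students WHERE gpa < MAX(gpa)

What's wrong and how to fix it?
Bug: MAX(gpa) on the right of the comparison is an aggregate-in-WHERE error

Fix: Compute the overall MAX in a subquery, then take MAX of rows below it

Corrected query:
SELECT MAX(gpa) FROM students WHERE gpa < (SELECT MAX(gpa) FROM students)

Result:
MAX(gpa)
--------
3.82    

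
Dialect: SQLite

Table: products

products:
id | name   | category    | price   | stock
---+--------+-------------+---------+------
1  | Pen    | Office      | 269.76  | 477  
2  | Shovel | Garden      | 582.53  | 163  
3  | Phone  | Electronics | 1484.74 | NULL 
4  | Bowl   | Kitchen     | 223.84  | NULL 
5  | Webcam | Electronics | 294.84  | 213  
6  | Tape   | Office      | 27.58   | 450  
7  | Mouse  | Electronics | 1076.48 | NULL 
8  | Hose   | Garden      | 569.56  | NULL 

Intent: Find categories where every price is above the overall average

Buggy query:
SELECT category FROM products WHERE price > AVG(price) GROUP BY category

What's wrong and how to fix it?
Bug: AVG() is an aggregate; it can't sit directly in WHERE

Fix: Use a subquery for AVG and a HAVING MIN(...) filter so the condition holds for every row in the group

Corrected query:
SELECT category FROM products GROUP BY category HAVING MIN(price) > (SELECT AVG(price) FROM products)

Result:
category
--------
Garden  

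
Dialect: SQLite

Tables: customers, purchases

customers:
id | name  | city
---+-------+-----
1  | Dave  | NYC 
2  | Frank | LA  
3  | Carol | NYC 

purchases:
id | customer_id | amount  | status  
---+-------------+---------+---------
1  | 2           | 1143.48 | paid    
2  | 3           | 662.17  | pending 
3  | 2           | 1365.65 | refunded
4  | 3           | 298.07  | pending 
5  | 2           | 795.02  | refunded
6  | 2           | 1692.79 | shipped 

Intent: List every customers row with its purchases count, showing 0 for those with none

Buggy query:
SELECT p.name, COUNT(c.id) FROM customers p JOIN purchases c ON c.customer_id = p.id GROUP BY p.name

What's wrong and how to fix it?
Bug: An inner join excludes parents with zero children

Fix: Switch to LEFT JOIN to retain unmatched parent rows

Corrected query:
SELECT p.name, COUNT(c.id) FROM customers p LEFT JOIN purchases c ON c.customer_id = p.id GROUP BY p.name

Result:
name  | COUNT(c.id)
------+------------
Carol | 2          
Dave  | 0          
Frank | 4          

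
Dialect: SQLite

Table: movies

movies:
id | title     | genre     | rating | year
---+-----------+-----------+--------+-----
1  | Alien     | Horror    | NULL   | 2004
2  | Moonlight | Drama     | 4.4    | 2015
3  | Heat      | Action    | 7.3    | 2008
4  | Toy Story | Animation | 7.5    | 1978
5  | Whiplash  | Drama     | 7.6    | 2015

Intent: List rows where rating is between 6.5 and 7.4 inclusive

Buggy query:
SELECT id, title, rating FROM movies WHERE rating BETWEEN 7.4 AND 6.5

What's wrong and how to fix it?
Bug: The bounds are reversed; BETWEEN a AND b requires a <= b to match anything

Fix: Swap the bounds so the smaller value comes first

Corrected query:
SELECT id, title, rating FROM movies WHERE rating BETWEEN 6.5 AND 7.4

Result:
id | title | rating
---+-------+-------
3  | Heat  | 7.3   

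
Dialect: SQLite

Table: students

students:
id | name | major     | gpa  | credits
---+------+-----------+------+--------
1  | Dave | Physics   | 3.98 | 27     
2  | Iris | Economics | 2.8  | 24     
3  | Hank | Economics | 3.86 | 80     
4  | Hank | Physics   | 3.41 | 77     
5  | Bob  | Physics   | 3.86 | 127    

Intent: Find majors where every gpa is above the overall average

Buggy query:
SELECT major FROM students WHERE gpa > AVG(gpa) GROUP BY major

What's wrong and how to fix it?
Bug: WHERE evaluates per row before aggregation, so AVG() is unavailable

Fix: Compute the overall average in a scalar subquery and compare each group's MIN against it in HAVING

Corrected query:
SELECT major FROM students GROUP BY major HAVING MIN(gpa) > (SELECT AVG(gpa) FROM students)

Result:
(no rows)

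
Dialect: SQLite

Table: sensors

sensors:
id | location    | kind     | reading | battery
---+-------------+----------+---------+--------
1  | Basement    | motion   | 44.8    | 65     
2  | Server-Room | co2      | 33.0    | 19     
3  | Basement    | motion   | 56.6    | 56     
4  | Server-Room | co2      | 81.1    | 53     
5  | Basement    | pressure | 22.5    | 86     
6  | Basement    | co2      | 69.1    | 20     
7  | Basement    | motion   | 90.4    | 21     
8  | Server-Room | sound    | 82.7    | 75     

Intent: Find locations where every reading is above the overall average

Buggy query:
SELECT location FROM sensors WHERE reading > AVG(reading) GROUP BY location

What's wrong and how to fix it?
Bug: AVG() is an aggregate; it can't sit directly in WHERE

Fix: Compute the overall average in a scalar subquery and compare each group's MIN against it in HAVING

Corrected query:
SELECT location FROM sensors GROUP BY location HAVING MIN(reading) > (SELECT AVG(reading) FROM sensors)

Result:
(no rows)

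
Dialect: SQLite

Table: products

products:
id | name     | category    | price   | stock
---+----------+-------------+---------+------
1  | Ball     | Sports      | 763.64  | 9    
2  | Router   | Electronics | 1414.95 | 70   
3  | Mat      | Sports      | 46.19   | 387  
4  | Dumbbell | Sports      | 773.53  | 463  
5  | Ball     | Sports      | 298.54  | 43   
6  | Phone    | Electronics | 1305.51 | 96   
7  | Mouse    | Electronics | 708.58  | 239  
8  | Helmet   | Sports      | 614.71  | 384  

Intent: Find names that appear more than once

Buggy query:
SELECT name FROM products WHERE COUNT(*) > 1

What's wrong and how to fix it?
Bug: WHERE can't reference COUNT(*); aggregates are computed after WHERE

Fix: Group first, then use HAVING for the count condition

Corrected query:
SELECT name FROM products GROUP BY name HAVING COUNT(*) > 1

Result:
name
----
Ball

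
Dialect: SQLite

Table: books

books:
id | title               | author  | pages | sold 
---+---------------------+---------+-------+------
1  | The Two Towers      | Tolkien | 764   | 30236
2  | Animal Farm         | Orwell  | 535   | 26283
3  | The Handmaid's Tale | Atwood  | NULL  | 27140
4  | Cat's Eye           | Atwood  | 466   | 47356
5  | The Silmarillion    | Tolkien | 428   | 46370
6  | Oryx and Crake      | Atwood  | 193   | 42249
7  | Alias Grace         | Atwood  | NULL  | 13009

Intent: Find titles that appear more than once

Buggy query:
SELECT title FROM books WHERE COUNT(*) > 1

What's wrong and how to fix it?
Bug: COUNT(*) is an aggregate and cannot be used in WHERE

Fix: Group first, then use HAVING for the count condition

Corrected query:
SELECT title FROM books GROUP BY title HAVING COUNT(*) > 1

Result:
(no rows)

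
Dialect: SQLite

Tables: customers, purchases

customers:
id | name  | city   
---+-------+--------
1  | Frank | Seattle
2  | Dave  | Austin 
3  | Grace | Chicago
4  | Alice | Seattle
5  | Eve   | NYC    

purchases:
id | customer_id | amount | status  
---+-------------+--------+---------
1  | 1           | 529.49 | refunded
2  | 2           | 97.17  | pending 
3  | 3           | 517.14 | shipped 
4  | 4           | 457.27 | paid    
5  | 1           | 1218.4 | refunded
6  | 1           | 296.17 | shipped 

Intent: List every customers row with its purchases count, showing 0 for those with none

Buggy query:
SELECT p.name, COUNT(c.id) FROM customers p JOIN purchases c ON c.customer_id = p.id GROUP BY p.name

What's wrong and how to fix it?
Bug: INNER JOIN drops customers rows that have no matching purchases rows

Fix: Use LEFT JOIN so parents without children still appear (COUNT(c.id) gives 0)

Corrected query:
SELECT p.name, COUNT(c.id) FROM customers p LEFT JOIN purchases c ON c.customer_id = p.id GROUP BY p.name

Result:
name  | COUNT(c.id)
------+------------
Alice | 1          
Dave  | 1          
Eve   | 0          
Frank | 3          
Grace | 1          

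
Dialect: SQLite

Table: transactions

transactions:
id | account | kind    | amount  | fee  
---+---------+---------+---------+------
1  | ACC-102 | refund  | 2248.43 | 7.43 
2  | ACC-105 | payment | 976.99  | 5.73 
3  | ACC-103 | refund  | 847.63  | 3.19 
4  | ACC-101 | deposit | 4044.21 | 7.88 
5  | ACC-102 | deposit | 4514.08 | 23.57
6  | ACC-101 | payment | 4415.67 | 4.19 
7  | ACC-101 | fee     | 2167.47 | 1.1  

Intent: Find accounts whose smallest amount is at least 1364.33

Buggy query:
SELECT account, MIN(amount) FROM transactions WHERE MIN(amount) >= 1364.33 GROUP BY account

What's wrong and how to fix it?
Bug: Aggregates like MIN are computed per group after WHERE runs

Fix: Use HAVING for the per-group MIN condition

Corrected query:
SELECT account, MIN(amount) FROM transactions GROUP BY account HAVING MIN(amount) >= 1364.33

Result:
account | MIN(amount)
--------+------------
ACC-101 | 2167.47    
ACC-102 | 2248.43    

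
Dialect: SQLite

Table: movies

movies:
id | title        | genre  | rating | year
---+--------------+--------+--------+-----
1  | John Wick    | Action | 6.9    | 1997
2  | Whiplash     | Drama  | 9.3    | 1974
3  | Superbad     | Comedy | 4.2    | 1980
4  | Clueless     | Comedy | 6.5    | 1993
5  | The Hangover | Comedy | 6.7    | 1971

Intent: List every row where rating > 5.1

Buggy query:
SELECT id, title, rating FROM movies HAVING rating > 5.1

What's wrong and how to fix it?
Bug: HAVING filters the output of aggregation, but this query has no GROUP BY and no aggregate functions, so SQLite rejects it (HAVING clause on a non-aggregate query); the condition here is per row

Fix: Replace HAVING with WHERE since the condition applies to individual rows

Corrected query:
SELECT id, title, rating FROM movies WHERE rating > 5.1

Result:
id | title        | rating
---+--------------+-------
1  | John Wick    | 6.9   
2  | Whiplash     | 9.3   
4  | Clueless     | 6.5   
5  | The Hangover | 6.7   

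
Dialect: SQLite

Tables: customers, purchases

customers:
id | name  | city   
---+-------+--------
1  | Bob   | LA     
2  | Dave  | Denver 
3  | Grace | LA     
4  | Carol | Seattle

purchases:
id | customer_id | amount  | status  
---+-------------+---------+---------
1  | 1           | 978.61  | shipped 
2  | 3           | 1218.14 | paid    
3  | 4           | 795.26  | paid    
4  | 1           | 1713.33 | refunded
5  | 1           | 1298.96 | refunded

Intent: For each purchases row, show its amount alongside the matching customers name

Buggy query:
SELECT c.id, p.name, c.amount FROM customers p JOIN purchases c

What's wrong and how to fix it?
Bug: JOIN with no ON clause produces a cartesian product; every purchases row pairs with every customers row

Fix: Add ON c.customer_id = p.id to the JOIN

Corrected query:
SELECT c.id, p.name, c.amount FROM customers p JOIN purchases c ON c.customer_id = p.id

Result:
id | name  | amount 
---+-------+--------
1  | Bob   | 978.61 
2  | Grace | 1218.14
3  | Carol | 795.26 
4  | Bob   | 1713.33
5  | Bob   | 1298.96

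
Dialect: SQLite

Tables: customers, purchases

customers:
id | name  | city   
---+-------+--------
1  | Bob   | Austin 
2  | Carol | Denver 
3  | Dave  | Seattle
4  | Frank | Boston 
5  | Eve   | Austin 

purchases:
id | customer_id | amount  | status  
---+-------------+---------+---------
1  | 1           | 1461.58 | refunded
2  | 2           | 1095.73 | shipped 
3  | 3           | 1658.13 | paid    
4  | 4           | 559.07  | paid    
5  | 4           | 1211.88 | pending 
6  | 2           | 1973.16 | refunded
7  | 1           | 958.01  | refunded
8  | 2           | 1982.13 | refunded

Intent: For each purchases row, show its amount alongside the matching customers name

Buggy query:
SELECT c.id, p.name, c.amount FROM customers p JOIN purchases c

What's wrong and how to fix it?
Bug: Missing join condition: each purchases row is matched to all customers rows instead of just its own

Fix: Add ON c.customer_id = p.id to the JOIN

Corrected query:
SELECT c.id, p.name, c.amount FROM customers p JOIN purchases c ON c.customer_id = p.id

Result:
id | name  | amount 
---+-------+--------
1  | Bob   | 1461.58
2  | Carol | 1095.73
3  | Dave  | 1658.13
4  | Frank | 559.07 
5  | Frank | 1211.88
6  | Carol | 1973.16
7  | Bob   | 958.01 
8  | Carol | 1982.13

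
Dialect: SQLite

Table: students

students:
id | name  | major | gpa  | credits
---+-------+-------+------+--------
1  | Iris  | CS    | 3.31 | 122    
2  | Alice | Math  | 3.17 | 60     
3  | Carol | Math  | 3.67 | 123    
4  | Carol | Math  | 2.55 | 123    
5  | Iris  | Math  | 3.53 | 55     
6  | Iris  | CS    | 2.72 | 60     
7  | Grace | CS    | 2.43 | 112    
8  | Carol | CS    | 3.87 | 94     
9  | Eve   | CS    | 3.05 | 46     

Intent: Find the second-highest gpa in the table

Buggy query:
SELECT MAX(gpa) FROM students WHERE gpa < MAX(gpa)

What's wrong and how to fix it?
Bug: MAX(gpa) on the right of the comparison is an aggregate-in-WHERE error

Fix: Compute the overall MAX in a subquery, then take MAX of rows below it

Corrected query:
SELECT MAX(gpa) FROM students WHERE gpa < (SELECT MAX(gpa) FROM students)

Result:
MAX(gpa)
--------
3.67    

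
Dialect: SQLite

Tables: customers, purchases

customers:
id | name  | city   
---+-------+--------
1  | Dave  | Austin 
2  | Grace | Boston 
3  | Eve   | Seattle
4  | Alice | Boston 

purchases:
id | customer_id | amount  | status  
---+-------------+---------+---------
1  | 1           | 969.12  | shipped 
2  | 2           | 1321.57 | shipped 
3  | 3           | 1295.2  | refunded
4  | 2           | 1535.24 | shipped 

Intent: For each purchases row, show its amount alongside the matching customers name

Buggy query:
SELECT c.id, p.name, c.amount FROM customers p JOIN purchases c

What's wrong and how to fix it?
Bug: Missing join condition: each purchases row is matched to all customers rows instead of just its own

Fix: Add ON c.customer_id = p.id to the JOIN

Corrected query:
SELECT c.id, p.name, c.amount FROM customers p JOIN purchases c ON c.customer_id = p.id

Result:
id | name  | amount 
---+-------+--------
1  | Dave  | 969.12 
2  | Grace | 1321.57
3  | Eve   | 1295.2 
4  | Grace | 1535.24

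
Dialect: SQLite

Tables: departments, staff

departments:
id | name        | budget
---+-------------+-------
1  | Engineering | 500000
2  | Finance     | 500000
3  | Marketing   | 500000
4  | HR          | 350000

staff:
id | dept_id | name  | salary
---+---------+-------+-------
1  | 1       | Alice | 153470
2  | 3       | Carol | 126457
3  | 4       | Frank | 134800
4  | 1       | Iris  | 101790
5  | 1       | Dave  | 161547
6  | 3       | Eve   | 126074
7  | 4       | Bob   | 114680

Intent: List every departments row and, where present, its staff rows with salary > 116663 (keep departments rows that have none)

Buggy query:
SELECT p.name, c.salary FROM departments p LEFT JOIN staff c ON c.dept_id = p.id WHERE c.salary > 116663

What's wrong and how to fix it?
Bug: A WHERE condition on the right-hand table after LEFT JOIN drops unmatched parents

Fix: Move the right-table condition into the ON clause so unmatched parents are kept

Corrected query:
SELECT p.name, c.salary FROM departments p LEFT JOIN staff c ON c.dept_id = p.id AND c.salary > 116663

Result:
name        | salary
------------+-------
Engineering | 153470
Engineering | 161547
Finance     | NULL  
Marketing   | 126074
Marketing   | 126457
HR          | 134800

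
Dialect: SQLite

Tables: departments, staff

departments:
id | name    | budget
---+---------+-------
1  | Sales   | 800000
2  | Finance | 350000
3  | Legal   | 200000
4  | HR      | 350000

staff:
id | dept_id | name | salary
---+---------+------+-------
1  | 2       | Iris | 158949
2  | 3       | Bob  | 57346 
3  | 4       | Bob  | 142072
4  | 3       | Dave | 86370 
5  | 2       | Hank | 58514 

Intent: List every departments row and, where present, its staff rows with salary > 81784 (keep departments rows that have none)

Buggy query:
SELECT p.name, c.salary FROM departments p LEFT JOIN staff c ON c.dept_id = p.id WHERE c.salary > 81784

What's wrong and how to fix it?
Bug: Filtering c.salary in WHERE discards the NULL rows produced by LEFT JOIN, turning it into an inner join

Fix: Move the right-table condition into the ON clause so unmatched parents are kept

Corrected query:
SELECT p.name, c.salary FROM departments p LEFT JOIN staff c ON c.dept_id = p.id AND c.salary > 81784

Result:
name    | salary
--------+-------
Sales   | NULL  
Finance | 158949
Legal   | 86370 
HR      | 142072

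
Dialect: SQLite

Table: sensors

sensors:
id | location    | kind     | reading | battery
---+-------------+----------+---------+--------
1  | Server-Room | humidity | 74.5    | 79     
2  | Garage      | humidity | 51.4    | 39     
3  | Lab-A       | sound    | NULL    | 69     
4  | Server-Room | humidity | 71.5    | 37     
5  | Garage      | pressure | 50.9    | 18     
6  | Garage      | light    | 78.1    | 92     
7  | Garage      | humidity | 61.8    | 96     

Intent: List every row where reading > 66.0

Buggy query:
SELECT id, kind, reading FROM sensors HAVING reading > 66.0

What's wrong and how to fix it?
Bug: HAVING filters the output of aggregation, but this query has no GROUP BY and no aggregate functions, so SQLite rejects it (HAVING clause on a non-aggregate query); the condition here is per row

Fix: Replace HAVING with WHERE since the condition applies to individual rows

Corrected query:
SELECT id, kind, reading FROM sensors WHERE reading > 66.0

Result:
id | kind     | reading
---+----------+--------
1  | humidity | 74.5   
4  | humidity | 71.5   
6  | light    | 78.1   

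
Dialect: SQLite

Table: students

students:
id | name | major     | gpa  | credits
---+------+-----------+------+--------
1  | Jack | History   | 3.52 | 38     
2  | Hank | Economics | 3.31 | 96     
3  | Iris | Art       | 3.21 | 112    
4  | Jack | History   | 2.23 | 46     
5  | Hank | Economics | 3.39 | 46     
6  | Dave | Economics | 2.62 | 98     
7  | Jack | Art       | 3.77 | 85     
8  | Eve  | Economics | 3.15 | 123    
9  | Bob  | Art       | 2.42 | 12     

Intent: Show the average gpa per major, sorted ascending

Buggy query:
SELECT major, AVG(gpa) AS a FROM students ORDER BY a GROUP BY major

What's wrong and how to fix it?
Bug: GROUP BY must precede ORDER BY

Fix: Move ORDER BY to the end, after GROUP BY

Corrected query:
SELECT major, AVG(gpa) AS a FROM students GROUP BY major ORDER BY a

Result:
major     | a       
----------+---------
History   | 2.875   
Economics | 3.1175  
Art       | 3.133333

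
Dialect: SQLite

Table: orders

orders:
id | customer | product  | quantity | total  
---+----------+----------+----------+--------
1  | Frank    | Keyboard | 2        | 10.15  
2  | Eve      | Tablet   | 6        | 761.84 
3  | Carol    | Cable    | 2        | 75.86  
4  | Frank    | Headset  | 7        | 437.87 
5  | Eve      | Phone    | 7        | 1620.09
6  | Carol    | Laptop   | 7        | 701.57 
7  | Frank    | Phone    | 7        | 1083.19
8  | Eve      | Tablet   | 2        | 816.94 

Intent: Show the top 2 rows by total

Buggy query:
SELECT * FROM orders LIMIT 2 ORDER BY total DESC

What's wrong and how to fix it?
Bug: LIMIT must come after ORDER BY

Fix: Sort with ORDER BY, then apply LIMIT

Corrected query:
SELECT * FROM orders ORDER BY total DESC LIMIT 2

Result:
id | customer | product | quantity | total  
---+----------+---------+----------+--------
5  | Eve      | Phone   | 7        | 1620.09
7  | Frank    | Phone   | 7        | 1083.19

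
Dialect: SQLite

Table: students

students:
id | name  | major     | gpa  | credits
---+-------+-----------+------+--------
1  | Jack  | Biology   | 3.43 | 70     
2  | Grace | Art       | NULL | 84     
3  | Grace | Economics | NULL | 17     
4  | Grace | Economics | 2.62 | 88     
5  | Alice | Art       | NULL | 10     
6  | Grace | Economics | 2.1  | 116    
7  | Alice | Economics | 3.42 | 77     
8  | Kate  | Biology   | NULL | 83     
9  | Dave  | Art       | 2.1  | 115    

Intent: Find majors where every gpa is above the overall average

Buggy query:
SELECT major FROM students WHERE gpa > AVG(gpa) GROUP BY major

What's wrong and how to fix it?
Bug: AVG() is an aggregate; it can't sit directly in WHERE

Fix: Use a subquery for AVG and a HAVING MIN(...) filter so the condition holds for every row in the group

Corrected query:
SELECT major FROM students GROUP BY major HAVING MIN(gpa) > (SELECT AVG(gpa) FROM students)

Result:
major  
-------
Biology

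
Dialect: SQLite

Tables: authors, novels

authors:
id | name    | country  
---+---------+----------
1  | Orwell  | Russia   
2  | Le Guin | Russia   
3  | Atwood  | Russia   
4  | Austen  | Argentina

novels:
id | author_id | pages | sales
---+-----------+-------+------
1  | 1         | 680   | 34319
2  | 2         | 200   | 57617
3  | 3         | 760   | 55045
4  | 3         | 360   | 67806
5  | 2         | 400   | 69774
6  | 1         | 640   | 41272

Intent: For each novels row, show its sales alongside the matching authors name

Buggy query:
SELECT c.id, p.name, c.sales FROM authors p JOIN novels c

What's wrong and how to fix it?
Bug: Missing join condition: each novels row is matched to all authors rows instead of just its own

Fix: Add ON c.author_id = p.id to the JOIN

Corrected query:
SELECT c.id, p.name, c.sales FROM authors p JOIN novels c ON c.author_id = p.id

Result:
id | name    | sales
---+---------+------
1  | Orwell  | 34319
2  | Le Guin | 57617
3  | Atwood  | 55045
4  | Atwood  | 67806
5  | Le Guin | 69774
6  | Orwell  | 41272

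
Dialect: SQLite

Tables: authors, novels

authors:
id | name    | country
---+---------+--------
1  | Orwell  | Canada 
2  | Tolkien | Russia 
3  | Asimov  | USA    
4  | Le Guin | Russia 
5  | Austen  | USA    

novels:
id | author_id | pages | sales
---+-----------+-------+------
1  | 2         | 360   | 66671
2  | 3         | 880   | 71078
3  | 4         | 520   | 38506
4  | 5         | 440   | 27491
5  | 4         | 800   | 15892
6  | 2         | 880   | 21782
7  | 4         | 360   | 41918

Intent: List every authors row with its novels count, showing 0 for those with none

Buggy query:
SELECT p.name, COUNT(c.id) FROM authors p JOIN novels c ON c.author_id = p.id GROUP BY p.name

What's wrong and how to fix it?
Bug: INNER JOIN drops authors rows that have no matching novels rows

Fix: Use LEFT JOIN so parents without children still appear (COUNT(c.id) gives 0)

Corrected query:
SELECT p.name, COUNT(c.id) FROM authors p LEFT JOIN novels c ON c.author_id = p.id GROUP BY p.name

Result:
name    | COUNT(c.id)
--------+------------
Asimov  | 1          
Austen  | 1          
Le Guin | 3          
Orwell  | 0          
Tolkien | 2          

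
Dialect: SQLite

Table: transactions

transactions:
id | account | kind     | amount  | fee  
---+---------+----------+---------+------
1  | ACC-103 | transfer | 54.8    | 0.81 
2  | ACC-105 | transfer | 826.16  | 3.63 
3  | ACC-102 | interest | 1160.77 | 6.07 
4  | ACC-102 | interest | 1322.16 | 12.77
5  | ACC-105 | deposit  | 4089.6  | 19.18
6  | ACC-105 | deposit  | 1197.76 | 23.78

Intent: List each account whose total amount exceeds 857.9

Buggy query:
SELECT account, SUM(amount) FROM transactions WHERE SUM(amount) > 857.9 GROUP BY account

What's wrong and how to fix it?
Bug: SUM(amount) is an aggregate, but WHERE filters rows before aggregation

Fix: Use HAVING (which filters groups after aggregation) instead of WHERE

Corrected query:
SELECT account, SUM(amount) FROM transactions GROUP BY account HAVING SUM(amount) > 857.9

Result:
account | SUM(amount)
--------+------------
ACC-102 | 2482.93    
ACC-105 | 6113.52    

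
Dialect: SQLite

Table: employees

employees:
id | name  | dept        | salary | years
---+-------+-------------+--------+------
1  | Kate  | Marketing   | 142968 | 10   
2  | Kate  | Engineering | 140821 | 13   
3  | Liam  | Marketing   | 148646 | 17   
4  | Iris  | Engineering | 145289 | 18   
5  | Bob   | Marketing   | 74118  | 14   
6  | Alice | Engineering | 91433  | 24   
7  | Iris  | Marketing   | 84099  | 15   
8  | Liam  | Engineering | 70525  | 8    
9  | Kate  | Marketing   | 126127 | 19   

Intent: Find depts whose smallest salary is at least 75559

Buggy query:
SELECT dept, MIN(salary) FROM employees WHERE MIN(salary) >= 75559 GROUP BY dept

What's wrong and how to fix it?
Bug: MIN() in WHERE is a misuse of aggregate

Fix: Use HAVING for the per-group MIN condition

Corrected query:
SELECT dept, MIN(salary) FROM employees GROUP BY dept HAVING MIN(salary) >= 75559

Result:
(no rows)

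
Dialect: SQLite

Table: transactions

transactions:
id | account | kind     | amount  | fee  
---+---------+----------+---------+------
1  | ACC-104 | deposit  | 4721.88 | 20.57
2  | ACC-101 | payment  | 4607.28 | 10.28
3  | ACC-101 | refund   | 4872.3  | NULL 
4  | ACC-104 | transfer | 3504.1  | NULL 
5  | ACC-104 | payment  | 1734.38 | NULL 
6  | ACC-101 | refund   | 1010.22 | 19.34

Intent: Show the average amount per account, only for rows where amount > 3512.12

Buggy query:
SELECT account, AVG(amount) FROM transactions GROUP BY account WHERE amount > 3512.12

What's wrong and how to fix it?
Bug: WHERE cannot follow GROUP BY

Fix: Place WHERE between FROM and GROUP BY

Corrected query:
SELECT account, AVG(amount) FROM transactions WHERE amount > 3512.12 GROUP BY account

Result:
account | AVG(amount)
--------+------------
ACC-101 | 4739.79    
ACC-104 | 4721.88    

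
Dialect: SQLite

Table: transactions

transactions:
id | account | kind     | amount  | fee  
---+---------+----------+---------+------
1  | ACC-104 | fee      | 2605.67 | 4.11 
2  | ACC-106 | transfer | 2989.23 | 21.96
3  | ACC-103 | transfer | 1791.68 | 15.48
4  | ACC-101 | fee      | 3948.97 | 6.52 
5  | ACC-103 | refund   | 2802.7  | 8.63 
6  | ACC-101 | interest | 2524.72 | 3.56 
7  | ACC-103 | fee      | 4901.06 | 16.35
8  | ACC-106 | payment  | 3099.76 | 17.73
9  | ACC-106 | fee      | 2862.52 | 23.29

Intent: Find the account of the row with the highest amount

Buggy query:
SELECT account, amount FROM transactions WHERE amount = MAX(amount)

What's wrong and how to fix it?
Bug: WHERE is evaluated per row; an aggregate over the whole table isn't defined there

Fix: Use a subquery: WHERE amount = (SELECT MAX(amount) FROM transactions)

Corrected query:
SELECT account, amount FROM transactions WHERE amount = (SELECT MAX(amount) FROM transactions)

Result:
account | amount 
--------+--------
ACC-103 | 4901.06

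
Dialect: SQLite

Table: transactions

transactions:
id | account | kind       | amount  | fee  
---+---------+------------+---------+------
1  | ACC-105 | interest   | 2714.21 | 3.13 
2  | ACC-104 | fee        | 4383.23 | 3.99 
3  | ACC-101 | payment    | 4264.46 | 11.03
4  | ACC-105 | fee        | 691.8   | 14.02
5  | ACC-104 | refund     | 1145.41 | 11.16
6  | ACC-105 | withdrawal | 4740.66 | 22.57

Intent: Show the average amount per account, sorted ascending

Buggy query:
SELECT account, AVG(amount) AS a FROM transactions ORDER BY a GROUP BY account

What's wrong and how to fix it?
Bug: GROUP BY must precede ORDER BY

Fix: Reorder: SELECT … FROM … GROUP BY … ORDER BY …

Corrected query:
SELECT account, AVG(amount) AS a FROM transactions GROUP BY account ORDER BY a

Result:
account | a          
--------+------------
ACC-105 | 2715.556667
ACC-104 | 2764.32    
ACC-101 | 4264.46    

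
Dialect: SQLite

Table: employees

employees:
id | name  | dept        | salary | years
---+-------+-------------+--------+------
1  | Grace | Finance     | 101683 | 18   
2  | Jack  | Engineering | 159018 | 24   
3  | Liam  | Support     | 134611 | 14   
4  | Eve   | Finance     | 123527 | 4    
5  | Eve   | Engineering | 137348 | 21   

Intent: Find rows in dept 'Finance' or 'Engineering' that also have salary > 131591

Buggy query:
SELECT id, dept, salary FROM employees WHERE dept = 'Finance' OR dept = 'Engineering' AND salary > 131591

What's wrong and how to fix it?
Bug: AND binds tighter than OR, so this parses as dept = 'Finance' OR (dept = 'Engineering' AND salary > 131591)

Fix: Group the OR with parentheses (or use IN), then AND the threshold

Corrected query:
SELECT id, dept, salary FROM employees WHERE (dept = 'Finance' OR dept = 'Engineering') AND salary > 131591

Result:
id | dept        | salary
---+-------------+-------
2  | Engineering | 159018
5  | Engineering | 137348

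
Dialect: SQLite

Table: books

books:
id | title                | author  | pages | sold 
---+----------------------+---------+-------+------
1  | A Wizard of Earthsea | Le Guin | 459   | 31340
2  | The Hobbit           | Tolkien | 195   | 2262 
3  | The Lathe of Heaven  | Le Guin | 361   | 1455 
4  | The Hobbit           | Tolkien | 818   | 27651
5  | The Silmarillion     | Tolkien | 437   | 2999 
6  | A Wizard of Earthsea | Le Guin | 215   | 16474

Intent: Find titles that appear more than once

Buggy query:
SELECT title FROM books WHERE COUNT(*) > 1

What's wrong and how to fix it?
Bug: COUNT(*) is an aggregate and cannot be used in WHERE

Fix: GROUP BY title, then filter groups with HAVING COUNT(*) > 1

Corrected query:
SELECT title FROM books GROUP BY title HAVING COUNT(*) > 1

Result:
title               
--------------------
A Wizard of Earthsea
The Hobbit          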